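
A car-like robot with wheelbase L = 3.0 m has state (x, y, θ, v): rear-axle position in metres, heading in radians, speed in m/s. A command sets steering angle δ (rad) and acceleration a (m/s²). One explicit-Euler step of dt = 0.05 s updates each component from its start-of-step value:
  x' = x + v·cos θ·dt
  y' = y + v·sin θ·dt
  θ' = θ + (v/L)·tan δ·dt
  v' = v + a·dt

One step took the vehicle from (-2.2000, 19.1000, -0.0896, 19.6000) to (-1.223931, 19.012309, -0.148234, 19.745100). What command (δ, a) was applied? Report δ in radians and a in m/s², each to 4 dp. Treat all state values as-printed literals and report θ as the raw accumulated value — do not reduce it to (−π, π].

a = (v'−v)/dt = (0.145100)/0.05 = 2.9020
Δθ = θ'−θ = -0.058634;  (v·dt/L) = 19.6000·0.05/3.0 = 0.326667
tan δ = Δθ·L/(v·dt) = -0.179492  →  δ = -0.1776

δ = -0.1776, a = 2.9020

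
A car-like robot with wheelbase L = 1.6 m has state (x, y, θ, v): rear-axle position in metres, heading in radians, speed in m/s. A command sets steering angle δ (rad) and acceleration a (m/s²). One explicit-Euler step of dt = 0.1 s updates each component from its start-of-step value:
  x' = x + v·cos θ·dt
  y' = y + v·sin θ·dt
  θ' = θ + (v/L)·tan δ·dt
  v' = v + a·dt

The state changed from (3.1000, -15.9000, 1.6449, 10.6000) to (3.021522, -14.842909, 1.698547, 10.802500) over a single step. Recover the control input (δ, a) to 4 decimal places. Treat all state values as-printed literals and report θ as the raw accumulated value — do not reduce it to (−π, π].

a = (v'−v)/dt = (0.202500)/0.1 = 2.0250
Δθ = θ'−θ = 0.053647;  (v·dt/L) = 10.6000·0.1/1.6 = 0.662500
tan δ = Δθ·L/(v·dt) = 0.080977  →  δ = 0.0808

δ = 0.0808, a = 2.0250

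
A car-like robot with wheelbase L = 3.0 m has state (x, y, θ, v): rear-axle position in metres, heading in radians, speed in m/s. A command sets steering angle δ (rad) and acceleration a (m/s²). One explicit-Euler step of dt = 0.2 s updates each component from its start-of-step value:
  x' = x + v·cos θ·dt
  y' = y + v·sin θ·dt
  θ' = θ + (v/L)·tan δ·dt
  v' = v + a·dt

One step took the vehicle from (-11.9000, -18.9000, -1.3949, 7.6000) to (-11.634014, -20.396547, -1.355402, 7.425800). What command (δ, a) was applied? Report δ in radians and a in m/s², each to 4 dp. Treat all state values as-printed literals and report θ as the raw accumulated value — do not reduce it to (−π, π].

δ = 0.0778, a = -0.8710

a = (v'−v)/dt = (-0.174200)/0.2 = -0.8710
Δθ = θ'−θ = 0.039498;  (v·dt/L) = 7.6000·0.2/3.0 = 0.506667
tan δ = Δθ·L/(v·dt) = 0.077957  →  δ = 0.0778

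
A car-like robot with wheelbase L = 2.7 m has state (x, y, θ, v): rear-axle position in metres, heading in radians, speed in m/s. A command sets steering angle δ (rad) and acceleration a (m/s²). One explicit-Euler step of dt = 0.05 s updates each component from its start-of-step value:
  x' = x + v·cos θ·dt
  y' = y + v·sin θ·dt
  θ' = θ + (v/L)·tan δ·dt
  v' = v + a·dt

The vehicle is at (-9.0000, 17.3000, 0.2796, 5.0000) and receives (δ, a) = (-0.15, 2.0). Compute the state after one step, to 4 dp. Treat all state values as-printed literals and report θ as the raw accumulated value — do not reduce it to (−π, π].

x' = -9.0000 + 5.0000·cos(0.2796)·0.05 = -8.7597
y' = 17.3000 + 5.0000·sin(0.2796)·0.05 = 17.3690
θ' = 0.2796 + (5.0000/2.7)·tan(-0.15)·0.05 = 0.2656
v' = 5.0000 + 2.0000·0.05 = 5.1000

(-8.7597, 17.3690, 0.2656, 5.1000)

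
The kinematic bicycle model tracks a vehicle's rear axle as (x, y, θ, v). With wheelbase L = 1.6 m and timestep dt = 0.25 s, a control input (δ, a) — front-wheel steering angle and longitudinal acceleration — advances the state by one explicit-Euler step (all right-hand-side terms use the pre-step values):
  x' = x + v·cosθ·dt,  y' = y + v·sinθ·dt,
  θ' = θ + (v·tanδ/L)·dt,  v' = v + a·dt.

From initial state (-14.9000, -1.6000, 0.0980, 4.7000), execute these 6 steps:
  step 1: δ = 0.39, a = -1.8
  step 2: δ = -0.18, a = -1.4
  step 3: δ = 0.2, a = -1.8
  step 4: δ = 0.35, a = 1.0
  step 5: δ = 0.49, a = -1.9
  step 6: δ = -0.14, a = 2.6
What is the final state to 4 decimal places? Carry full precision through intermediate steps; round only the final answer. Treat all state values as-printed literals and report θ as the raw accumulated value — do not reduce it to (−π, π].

after step 1 (δ=0.39, a=-1.8): (-13.730638, -1.485034, 0.399868, 4.250000)
after step 2 (δ=-0.18, a=-1.4): (-12.751956, -1.071406, 0.279029, 3.900000)
after step 3 (δ=0.2, a=-1.8): (-11.814666, -0.802869, 0.402556, 3.450000)
after step 4 (δ=0.35, a=1.0): (-11.021112, -0.464966, 0.599329, 3.700000)
after step 5 (δ=0.49, a=-1.9): (-10.257326, 0.056815, 0.907694, 3.225000)
after step 6 (δ=-0.14, a=2.6): (-9.761027, 0.692210, 0.836683, 3.875000)

(-9.7610, 0.6922, 0.8367, 3.8750)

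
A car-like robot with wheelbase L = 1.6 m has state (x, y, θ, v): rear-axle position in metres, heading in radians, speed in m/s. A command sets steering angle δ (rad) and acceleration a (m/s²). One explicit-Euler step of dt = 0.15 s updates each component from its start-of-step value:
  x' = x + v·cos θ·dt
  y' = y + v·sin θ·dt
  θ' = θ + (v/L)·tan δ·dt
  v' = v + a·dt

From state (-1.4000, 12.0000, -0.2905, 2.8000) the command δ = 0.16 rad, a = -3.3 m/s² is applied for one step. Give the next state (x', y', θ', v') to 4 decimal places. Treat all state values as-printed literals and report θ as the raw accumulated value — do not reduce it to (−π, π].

x' = -1.4000 + 2.8000·cos(-0.2905)·0.15 = -0.9976
y' = 12.0000 + 2.8000·sin(-0.2905)·0.15 = 11.8797
θ' = -0.2905 + (2.8000/1.6)·tan(0.16)·0.15 = -0.2481
v' = 2.8000 − 3.3000·0.15 = 2.3050

(-0.9976, 11.8797, -0.2481, 2.3050)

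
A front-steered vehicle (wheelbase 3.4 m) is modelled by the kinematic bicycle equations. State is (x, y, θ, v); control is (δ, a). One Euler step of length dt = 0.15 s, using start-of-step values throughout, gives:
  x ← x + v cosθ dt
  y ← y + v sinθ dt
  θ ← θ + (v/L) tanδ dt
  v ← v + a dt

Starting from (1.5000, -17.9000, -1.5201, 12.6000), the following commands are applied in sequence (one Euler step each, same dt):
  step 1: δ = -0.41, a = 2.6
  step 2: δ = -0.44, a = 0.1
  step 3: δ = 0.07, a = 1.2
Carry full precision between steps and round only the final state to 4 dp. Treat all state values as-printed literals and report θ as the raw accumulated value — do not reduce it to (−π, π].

after step 1 (δ=-0.41, a=2.6): (1.595775, -19.787572, -1.761704, 12.990000)
after step 2 (δ=-0.44, a=0.1): (1.226047, -21.700672, -2.031503, 13.005000)
after step 3 (δ=0.07, a=1.2): (0.358781, -23.448035, -1.991274, 13.185000)

(0.3588, -23.4480, -1.9913, 13.1850)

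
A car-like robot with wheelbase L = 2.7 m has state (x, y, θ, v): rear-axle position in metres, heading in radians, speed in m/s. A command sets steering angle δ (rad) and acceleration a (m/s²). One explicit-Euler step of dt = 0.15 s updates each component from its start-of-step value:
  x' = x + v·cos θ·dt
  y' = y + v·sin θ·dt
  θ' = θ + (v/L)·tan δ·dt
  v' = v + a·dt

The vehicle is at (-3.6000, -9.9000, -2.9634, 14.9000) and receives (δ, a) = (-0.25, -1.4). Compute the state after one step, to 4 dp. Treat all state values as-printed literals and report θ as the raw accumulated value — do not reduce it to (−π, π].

(-5.7996, -10.2962, -3.1748, 14.6900)

x' = -3.6000 + 14.9000·cos(-2.9634)·0.15 = -5.7996
y' = -9.9000 + 14.9000·sin(-2.9634)·0.15 = -10.2962
θ' = -2.9634 + (14.9000/2.7)·tan(-0.25)·0.15 = -3.1748
v' = 14.9000 − 1.4000·0.15 = 14.6900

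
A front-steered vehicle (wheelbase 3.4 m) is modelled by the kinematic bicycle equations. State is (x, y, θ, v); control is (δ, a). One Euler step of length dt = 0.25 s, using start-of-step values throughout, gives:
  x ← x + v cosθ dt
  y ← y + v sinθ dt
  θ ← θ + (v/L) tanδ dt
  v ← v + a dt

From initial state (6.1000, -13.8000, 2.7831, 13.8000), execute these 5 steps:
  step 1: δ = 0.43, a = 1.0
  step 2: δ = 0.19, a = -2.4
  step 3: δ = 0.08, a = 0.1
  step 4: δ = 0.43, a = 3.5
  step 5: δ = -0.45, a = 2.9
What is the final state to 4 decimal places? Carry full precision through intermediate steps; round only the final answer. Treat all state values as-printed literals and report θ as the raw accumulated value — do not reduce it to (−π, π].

(-9.3488, -17.9100, 3.4711, 15.0750)

after step 1 (δ=0.43, a=1.0): (2.869328, -12.589522, 3.248465, 14.050000)
after step 2 (δ=0.19, a=-2.4): (-0.623132, -12.964199, 3.447149, 13.450000)
after step 3 (δ=0.08, a=0.1): (-3.829880, -13.975718, 3.526436, 13.475000)
after step 4 (δ=0.43, a=3.5): (-6.952231, -15.240393, 3.980841, 14.350000)
after step 5 (δ=-0.45, a=2.9): (-9.348760, -17.910001, 3.471147, 15.075000)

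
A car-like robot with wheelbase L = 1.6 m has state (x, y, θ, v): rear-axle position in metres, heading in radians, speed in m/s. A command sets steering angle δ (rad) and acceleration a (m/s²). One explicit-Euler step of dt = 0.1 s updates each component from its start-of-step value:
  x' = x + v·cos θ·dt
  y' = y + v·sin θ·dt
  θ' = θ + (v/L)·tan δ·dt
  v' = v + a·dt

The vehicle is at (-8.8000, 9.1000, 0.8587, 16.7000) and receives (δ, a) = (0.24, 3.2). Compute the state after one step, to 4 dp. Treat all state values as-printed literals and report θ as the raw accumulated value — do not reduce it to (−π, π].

(-7.7088, 10.3642, 1.1141, 17.0200)

x' = -8.8000 + 16.7000·cos(0.8587)·0.1 = -7.7088
y' = 9.1000 + 16.7000·sin(0.8587)·0.1 = 10.3642
θ' = 0.8587 + (16.7000/1.6)·tan(0.24)·0.1 = 1.1141
v' = 16.7000 + 3.2000·0.1 = 17.0200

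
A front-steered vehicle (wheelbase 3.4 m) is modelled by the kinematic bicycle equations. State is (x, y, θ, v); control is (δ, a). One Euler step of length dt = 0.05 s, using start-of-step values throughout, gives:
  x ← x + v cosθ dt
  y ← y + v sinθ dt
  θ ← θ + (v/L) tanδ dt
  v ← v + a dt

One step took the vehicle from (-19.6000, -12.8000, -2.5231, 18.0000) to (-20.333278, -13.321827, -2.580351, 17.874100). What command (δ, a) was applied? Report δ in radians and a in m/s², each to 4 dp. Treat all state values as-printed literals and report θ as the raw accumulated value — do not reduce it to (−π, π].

δ = -0.2130, a = -2.5180

a = (v'−v)/dt = (-0.125900)/0.05 = -2.5180
Δθ = θ'−θ = -0.057251;  (v·dt/L) = 18.0000·0.05/3.4 = 0.264706
tan δ = Δθ·L/(v·dt) = -0.216282  →  δ = -0.2130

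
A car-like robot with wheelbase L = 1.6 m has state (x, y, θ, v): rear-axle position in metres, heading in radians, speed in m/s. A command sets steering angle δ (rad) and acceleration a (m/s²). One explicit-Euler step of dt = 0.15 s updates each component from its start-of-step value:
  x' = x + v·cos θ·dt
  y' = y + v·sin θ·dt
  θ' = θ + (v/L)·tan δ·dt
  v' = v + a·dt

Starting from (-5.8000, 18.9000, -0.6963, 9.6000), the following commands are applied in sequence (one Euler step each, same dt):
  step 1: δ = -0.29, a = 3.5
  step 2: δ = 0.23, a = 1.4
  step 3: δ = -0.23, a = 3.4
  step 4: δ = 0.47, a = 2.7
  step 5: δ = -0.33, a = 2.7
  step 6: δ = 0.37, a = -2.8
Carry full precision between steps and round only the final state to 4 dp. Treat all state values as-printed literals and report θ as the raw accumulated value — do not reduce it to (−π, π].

(0.9494, 12.3283, -0.3905, 11.2350)

after step 1 (δ=-0.29, a=3.5): (-4.695202, 17.976408, -0.964872, 10.125000)
after step 2 (δ=0.23, a=1.4): (-3.830240, 16.728032, -0.742618, 10.335000)
after step 3 (δ=-0.23, a=3.4): (-2.688170, 15.679724, -0.969481, 10.845000)
after step 4 (δ=0.47, a=2.7): (-1.767873, 14.338318, -0.453023, 11.250000)
after step 5 (δ=-0.33, a=2.7): (-0.250594, 13.599724, -0.814279, 11.655000)
after step 6 (δ=0.37, a=-2.8): (0.949392, 12.328342, -0.390478, 11.235000)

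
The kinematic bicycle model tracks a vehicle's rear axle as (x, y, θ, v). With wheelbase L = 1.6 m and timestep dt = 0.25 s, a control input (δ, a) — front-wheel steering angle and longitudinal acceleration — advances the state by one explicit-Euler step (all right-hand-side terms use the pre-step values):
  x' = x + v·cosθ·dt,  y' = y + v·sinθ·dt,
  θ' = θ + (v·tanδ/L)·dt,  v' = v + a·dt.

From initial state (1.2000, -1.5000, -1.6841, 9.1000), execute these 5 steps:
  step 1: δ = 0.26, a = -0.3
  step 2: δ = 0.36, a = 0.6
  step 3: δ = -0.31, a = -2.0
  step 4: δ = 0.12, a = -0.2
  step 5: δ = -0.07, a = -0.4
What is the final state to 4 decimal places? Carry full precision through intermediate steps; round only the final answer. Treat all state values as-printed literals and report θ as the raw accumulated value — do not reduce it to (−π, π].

after step 1 (δ=0.26, a=-0.3): (0.942785, -3.760413, -1.305851, 9.025000)
after step 2 (δ=0.36, a=0.6): (1.533600, -5.937935, -0.775064, 9.175000)
after step 3 (δ=-0.31, a=-2.0): (3.172201, -7.543013, -1.234283, 8.675000)
after step 4 (δ=0.12, a=-0.2): (3.888317, -9.590122, -1.070842, 8.625000)
after step 5 (δ=-0.07, a=-0.4): (4.921992, -11.482456, -1.165332, 8.525000)

(4.9220, -11.4825, -1.1653, 8.5250)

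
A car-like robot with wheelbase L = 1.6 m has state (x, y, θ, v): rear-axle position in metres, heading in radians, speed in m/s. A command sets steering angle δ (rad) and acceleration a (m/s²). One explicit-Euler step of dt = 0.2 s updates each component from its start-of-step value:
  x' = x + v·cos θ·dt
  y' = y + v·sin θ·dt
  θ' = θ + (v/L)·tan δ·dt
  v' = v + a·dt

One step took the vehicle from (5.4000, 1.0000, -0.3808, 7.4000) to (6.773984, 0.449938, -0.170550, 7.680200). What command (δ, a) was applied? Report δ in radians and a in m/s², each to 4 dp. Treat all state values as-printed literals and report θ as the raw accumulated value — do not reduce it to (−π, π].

a = (v'−v)/dt = (0.280200)/0.2 = 1.4010
Δθ = θ'−θ = 0.210250;  (v·dt/L) = 7.4000·0.2/1.6 = 0.925000
tan δ = Δθ·L/(v·dt) = 0.227297  →  δ = 0.2235

δ = 0.2235, a = 1.4010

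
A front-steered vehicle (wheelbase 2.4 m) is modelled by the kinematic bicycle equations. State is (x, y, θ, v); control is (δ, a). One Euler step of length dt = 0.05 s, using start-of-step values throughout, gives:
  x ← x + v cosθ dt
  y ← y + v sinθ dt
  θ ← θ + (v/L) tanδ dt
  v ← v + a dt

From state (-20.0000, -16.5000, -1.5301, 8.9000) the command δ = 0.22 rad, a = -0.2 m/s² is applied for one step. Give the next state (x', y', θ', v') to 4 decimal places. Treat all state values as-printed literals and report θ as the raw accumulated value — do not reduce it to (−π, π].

x' = -20.0000 + 8.9000·cos(-1.5301)·0.05 = -19.9819
y' = -16.5000 + 8.9000·sin(-1.5301)·0.05 = -16.9446
θ' = -1.5301 + (8.9000/2.4)·tan(0.22)·0.05 = -1.4886
v' = 8.9000 − 0.2000·0.05 = 8.8900

(-19.9819, -16.9446, -1.4886, 8.8900)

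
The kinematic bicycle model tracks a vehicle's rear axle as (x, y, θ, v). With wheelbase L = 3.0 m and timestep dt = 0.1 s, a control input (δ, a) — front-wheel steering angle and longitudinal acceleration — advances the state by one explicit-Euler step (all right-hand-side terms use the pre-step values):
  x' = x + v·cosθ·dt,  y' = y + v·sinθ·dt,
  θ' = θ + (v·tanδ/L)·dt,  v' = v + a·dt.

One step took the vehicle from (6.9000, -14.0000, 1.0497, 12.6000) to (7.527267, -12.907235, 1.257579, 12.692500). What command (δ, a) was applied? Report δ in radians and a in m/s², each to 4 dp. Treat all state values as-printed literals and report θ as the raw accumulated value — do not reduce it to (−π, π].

a = (v'−v)/dt = (0.092500)/0.1 = 0.9250
Δθ = θ'−θ = 0.207879;  (v·dt/L) = 12.6000·0.1/3.0 = 0.420000
tan δ = Δθ·L/(v·dt) = 0.494950  →  δ = 0.4596

δ = 0.4596, a = 0.9250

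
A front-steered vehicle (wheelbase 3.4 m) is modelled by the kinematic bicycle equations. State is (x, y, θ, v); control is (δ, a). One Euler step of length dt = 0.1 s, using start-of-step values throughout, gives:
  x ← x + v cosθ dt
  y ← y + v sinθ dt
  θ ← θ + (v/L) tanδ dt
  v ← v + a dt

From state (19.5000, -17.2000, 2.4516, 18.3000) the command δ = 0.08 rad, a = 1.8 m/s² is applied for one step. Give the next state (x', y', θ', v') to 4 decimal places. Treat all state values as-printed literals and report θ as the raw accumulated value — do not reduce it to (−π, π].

(18.0886, -16.0351, 2.4948, 18.4800)

x' = 19.5000 + 18.3000·cos(2.4516)·0.1 = 18.0886
y' = -17.2000 + 18.3000·sin(2.4516)·0.1 = -16.0351
θ' = 2.4516 + (18.3000/3.4)·tan(0.08)·0.1 = 2.4948
v' = 18.3000 + 1.8000·0.1 = 18.4800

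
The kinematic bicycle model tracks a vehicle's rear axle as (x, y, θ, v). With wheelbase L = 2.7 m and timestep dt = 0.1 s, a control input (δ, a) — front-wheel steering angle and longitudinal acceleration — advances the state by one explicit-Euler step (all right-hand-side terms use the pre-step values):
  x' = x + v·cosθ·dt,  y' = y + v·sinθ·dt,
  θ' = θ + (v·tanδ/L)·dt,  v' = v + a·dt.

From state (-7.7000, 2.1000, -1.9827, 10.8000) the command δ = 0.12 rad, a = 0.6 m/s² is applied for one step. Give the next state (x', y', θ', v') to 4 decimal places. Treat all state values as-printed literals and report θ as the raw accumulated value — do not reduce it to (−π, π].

(-8.1324, 1.1103, -1.9345, 10.8600)

x' = -7.7000 + 10.8000·cos(-1.9827)·0.1 = -8.1324
y' = 2.1000 + 10.8000·sin(-1.9827)·0.1 = 1.1103
θ' = -1.9827 + (10.8000/2.7)·tan(0.12)·0.1 = -1.9345
v' = 10.8000 + 0.6000·0.1 = 10.8600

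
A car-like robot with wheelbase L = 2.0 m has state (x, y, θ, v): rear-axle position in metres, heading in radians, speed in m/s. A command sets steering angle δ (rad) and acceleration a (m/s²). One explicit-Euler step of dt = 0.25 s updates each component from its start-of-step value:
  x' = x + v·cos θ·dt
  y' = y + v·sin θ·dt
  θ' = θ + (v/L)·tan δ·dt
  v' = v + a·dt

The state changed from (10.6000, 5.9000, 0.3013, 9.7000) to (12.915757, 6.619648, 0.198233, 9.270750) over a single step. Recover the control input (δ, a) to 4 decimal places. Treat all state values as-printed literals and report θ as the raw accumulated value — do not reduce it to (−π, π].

δ = -0.0848, a = -1.7170

a = (v'−v)/dt = (-0.429250)/0.25 = -1.7170
Δθ = θ'−θ = -0.103067;  (v·dt/L) = 9.7000·0.25/2.0 = 1.212500
tan δ = Δθ·L/(v·dt) = -0.085004  →  δ = -0.0848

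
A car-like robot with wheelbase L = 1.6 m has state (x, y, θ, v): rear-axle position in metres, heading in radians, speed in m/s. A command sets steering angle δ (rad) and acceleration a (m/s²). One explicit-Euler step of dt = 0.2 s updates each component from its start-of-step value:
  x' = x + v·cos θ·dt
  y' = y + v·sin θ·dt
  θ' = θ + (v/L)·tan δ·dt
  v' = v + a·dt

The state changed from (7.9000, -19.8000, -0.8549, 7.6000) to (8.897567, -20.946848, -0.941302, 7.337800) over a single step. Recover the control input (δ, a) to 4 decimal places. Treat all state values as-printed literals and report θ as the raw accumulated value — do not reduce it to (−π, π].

a = (v'−v)/dt = (-0.262200)/0.2 = -1.3110
Δθ = θ'−θ = -0.086402;  (v·dt/L) = 7.6000·0.2/1.6 = 0.950000
tan δ = Δθ·L/(v·dt) = -0.090949  →  δ = -0.0907

δ = -0.0907, a = -1.3110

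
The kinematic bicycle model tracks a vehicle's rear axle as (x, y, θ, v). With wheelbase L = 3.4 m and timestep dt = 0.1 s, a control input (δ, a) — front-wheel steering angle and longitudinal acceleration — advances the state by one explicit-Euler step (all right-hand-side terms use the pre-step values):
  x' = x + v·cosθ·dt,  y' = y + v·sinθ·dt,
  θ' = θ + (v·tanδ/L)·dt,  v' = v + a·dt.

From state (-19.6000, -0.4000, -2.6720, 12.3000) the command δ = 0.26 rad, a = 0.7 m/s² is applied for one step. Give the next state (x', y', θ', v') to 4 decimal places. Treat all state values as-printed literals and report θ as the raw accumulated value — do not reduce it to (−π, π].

x' = -19.6000 + 12.3000·cos(-2.6720)·0.1 = -20.6969
y' = -0.4000 + 12.3000·sin(-2.6720)·0.1 = -0.9566
θ' = -2.6720 + (12.3000/3.4)·tan(0.26)·0.1 = -2.5758
v' = 12.3000 + 0.7000·0.1 = 12.3700

(-20.6969, -0.9566, -2.5758, 12.3700)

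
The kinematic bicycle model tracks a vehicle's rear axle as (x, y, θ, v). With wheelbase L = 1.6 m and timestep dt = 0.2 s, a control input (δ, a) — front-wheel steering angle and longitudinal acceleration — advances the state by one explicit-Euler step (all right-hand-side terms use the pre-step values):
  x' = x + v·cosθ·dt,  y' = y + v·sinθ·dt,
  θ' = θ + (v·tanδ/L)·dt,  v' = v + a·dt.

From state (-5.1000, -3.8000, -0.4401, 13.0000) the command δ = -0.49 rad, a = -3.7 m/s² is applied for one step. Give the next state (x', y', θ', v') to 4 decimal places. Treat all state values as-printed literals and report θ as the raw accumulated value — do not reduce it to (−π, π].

x' = -5.1000 + 13.0000·cos(-0.4401)·0.2 = -2.7478
y' = -3.8000 + 13.0000·sin(-0.4401)·0.2 = -4.9077
θ' = -0.4401 + (13.0000/1.6)·tan(-0.49)·0.2 = -1.3069
v' = 13.0000 − 3.7000·0.2 = 12.2600

(-2.7478, -4.9077, -1.3069, 12.2600)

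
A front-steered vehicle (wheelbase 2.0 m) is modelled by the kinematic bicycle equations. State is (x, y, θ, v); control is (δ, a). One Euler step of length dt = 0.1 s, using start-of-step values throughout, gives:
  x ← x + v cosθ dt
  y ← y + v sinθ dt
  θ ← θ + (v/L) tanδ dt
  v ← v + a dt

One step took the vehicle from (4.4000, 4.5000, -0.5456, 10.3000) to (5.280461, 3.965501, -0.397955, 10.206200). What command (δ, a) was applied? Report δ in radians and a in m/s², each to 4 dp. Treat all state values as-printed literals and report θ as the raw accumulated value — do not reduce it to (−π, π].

a = (v'−v)/dt = (-0.093800)/0.1 = -0.9380
Δθ = θ'−θ = 0.147645;  (v·dt/L) = 10.3000·0.1/2.0 = 0.515000
tan δ = Δθ·L/(v·dt) = 0.286689  →  δ = 0.2792

δ = 0.2792, a = -0.9380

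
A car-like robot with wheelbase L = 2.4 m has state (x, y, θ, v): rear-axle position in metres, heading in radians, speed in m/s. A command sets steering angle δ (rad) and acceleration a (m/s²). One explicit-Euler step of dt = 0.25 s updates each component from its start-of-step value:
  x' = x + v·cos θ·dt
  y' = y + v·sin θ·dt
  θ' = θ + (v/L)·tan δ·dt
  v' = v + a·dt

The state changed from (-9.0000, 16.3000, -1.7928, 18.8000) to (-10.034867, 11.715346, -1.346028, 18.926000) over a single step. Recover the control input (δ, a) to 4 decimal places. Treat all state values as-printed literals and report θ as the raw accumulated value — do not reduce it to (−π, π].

δ = 0.2243, a = 0.5040

a = (v'−v)/dt = (0.126000)/0.25 = 0.5040
Δθ = θ'−θ = 0.446772;  (v·dt/L) = 18.8000·0.25/2.4 = 1.958333
tan δ = Δθ·L/(v·dt) = 0.228139  →  δ = 0.2243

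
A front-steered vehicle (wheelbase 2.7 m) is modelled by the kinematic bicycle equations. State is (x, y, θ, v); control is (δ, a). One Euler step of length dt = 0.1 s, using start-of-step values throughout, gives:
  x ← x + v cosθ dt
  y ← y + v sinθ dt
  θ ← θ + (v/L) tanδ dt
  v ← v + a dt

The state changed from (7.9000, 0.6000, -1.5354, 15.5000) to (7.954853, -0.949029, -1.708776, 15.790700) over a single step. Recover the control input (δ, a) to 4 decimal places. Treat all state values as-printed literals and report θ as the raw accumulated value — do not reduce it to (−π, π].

δ = -0.2933, a = 2.9070

a = (v'−v)/dt = (0.290700)/0.1 = 2.9070
Δθ = θ'−θ = -0.173376;  (v·dt/L) = 15.5000·0.1/2.7 = 0.574074
tan δ = Δθ·L/(v·dt) = -0.302010  →  δ = -0.2933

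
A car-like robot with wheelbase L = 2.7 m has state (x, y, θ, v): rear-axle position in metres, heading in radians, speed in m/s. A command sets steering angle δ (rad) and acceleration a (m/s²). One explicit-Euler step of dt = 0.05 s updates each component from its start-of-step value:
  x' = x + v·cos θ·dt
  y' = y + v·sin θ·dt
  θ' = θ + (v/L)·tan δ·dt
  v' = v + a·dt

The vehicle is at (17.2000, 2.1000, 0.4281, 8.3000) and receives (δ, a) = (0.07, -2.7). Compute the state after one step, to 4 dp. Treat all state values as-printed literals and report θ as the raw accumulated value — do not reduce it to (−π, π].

x' = 17.2000 + 8.3000·cos(0.4281)·0.05 = 17.5775
y' = 2.1000 + 8.3000·sin(0.4281)·0.05 = 2.2723
θ' = 0.4281 + (8.3000/2.7)·tan(0.07)·0.05 = 0.4389
v' = 8.3000 − 2.7000·0.05 = 8.1650

(17.5775, 2.2723, 0.4389, 8.1650)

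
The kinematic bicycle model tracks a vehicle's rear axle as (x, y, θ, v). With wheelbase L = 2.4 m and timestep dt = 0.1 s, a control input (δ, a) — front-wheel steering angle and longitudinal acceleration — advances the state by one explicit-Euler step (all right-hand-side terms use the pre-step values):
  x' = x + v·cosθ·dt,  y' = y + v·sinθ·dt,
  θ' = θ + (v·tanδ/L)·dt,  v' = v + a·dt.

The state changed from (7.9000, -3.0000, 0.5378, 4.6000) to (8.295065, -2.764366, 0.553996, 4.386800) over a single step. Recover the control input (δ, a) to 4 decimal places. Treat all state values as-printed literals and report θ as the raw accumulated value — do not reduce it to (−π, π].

δ = 0.0843, a = -2.1320

a = (v'−v)/dt = (-0.213200)/0.1 = -2.1320
Δθ = θ'−θ = 0.016196;  (v·dt/L) = 4.6000·0.1/2.4 = 0.191667
tan δ = Δθ·L/(v·dt) = 0.084501  →  δ = 0.0843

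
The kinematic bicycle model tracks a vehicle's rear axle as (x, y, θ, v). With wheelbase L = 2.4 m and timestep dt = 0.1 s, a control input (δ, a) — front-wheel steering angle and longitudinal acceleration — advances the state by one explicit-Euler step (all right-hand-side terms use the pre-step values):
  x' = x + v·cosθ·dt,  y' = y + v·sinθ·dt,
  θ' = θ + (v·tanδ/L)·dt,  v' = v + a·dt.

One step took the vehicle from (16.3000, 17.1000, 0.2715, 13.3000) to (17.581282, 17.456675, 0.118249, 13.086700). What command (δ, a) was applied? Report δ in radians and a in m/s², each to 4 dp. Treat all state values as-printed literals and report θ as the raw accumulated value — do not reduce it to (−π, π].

δ = -0.2698, a = -2.1330

a = (v'−v)/dt = (-0.213300)/0.1 = -2.1330
Δθ = θ'−θ = -0.153251;  (v·dt/L) = 13.3000·0.1/2.4 = 0.554167
tan δ = Δθ·L/(v·dt) = -0.276543  →  δ = -0.2698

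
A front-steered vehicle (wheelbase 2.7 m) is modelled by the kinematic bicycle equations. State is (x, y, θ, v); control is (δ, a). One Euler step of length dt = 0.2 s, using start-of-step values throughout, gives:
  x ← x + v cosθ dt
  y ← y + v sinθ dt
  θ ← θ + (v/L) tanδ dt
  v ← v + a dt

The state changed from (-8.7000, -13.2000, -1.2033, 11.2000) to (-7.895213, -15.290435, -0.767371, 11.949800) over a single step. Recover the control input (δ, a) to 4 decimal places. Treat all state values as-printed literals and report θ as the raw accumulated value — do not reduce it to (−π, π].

δ = 0.4838, a = 3.7490

a = (v'−v)/dt = (0.749800)/0.2 = 3.7490
Δθ = θ'−θ = 0.435929;  (v·dt/L) = 11.2000·0.2/2.7 = 0.829630
tan δ = Δθ·L/(v·dt) = 0.525450  →  δ = 0.4838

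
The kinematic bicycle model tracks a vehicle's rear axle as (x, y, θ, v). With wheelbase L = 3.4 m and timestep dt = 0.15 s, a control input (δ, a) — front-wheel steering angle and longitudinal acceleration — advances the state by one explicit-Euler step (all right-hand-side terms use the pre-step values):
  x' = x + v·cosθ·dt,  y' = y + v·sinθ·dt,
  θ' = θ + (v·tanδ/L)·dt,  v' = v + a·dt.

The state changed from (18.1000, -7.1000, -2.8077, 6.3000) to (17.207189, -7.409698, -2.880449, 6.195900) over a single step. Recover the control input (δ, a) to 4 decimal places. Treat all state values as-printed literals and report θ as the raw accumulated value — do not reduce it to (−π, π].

δ = -0.2560, a = -0.6940

a = (v'−v)/dt = (-0.104100)/0.15 = -0.6940
Δθ = θ'−θ = -0.072749;  (v·dt/L) = 6.3000·0.15/3.4 = 0.277941
tan δ = Δθ·L/(v·dt) = -0.261742  →  δ = -0.2560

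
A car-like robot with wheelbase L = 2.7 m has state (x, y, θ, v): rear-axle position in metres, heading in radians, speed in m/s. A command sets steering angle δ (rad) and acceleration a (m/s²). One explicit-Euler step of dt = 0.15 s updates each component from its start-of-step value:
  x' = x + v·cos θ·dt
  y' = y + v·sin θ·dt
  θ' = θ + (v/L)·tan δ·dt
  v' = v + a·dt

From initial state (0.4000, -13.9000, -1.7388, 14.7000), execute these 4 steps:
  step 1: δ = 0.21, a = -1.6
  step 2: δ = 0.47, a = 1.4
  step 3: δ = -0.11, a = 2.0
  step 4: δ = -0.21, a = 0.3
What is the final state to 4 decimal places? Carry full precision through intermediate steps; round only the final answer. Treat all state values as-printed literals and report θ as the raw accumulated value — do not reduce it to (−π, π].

after step 1 (δ=0.21, a=-1.6): (0.031292, -16.073955, -1.564734, 14.460000)
after step 2 (δ=0.47, a=1.4): (0.044442, -18.242915, -1.156668, 14.670000)
after step 3 (δ=-0.11, a=2.0): (0.929906, -20.257401, -1.246681, 14.970000)
after step 4 (δ=-0.21, a=0.3): (1.645031, -22.385984, -1.423945, 15.015000)

(1.6450, -22.3860, -1.4239, 15.0150)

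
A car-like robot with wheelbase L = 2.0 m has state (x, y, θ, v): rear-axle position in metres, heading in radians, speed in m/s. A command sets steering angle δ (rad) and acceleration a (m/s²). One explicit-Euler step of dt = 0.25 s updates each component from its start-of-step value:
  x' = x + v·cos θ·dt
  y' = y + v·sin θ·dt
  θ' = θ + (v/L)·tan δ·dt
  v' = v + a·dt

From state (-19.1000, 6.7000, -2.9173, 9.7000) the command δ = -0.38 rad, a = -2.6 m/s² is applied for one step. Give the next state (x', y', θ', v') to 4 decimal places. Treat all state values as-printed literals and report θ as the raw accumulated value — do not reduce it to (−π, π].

x' = -19.1000 + 9.7000·cos(-2.9173)·0.25 = -21.4643
y' = 6.7000 + 9.7000·sin(-2.9173)·0.25 = 6.1606
θ' = -2.9173 + (9.7000/2.0)·tan(-0.38)·0.25 = -3.4016
v' = 9.7000 − 2.6000·0.25 = 9.0500

(-21.4643, 6.1606, -3.4016, 9.0500)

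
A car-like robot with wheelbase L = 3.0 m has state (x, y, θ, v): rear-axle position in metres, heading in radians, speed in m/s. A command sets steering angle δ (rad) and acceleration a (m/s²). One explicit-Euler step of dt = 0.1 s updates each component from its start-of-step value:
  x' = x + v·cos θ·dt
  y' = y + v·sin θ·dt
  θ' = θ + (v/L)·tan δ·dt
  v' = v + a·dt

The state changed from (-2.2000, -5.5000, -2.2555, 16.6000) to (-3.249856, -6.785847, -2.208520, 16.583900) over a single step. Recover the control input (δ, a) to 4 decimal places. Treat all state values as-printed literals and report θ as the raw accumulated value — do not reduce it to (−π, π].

a = (v'−v)/dt = (-0.016100)/0.1 = -0.1610
Δθ = θ'−θ = 0.046980;  (v·dt/L) = 16.6000·0.1/3.0 = 0.553333
tan δ = Δθ·L/(v·dt) = 0.084904  →  δ = 0.0847

δ = 0.0847, a = -0.1610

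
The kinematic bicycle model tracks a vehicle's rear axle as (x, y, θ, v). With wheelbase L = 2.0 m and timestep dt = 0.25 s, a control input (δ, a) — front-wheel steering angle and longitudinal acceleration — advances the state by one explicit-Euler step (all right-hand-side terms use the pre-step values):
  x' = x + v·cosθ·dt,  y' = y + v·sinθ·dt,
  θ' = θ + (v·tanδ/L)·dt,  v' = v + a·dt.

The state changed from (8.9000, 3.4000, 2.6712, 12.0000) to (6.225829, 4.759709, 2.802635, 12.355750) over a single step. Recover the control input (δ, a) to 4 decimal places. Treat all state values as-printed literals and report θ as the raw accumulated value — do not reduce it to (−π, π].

a = (v'−v)/dt = (0.355750)/0.25 = 1.4230
Δθ = θ'−θ = 0.131435;  (v·dt/L) = 12.0000·0.25/2.0 = 1.500000
tan δ = Δθ·L/(v·dt) = 0.087623  →  δ = 0.0874

δ = 0.0874, a = 1.4230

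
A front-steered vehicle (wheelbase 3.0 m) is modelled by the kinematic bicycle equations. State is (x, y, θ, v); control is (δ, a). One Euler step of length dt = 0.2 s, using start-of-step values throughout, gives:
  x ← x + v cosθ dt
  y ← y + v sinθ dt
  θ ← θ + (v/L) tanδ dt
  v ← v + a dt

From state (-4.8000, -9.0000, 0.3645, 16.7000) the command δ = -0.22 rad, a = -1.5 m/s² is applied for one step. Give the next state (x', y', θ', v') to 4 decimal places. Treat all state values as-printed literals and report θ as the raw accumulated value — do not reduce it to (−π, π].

x' = -4.8000 + 16.7000·cos(0.3645)·0.2 = -1.6794
y' = -9.0000 + 16.7000·sin(0.3645)·0.2 = -7.8093
θ' = 0.3645 + (16.7000/3.0)·tan(-0.22)·0.2 = 0.1155
v' = 16.7000 − 1.5000·0.2 = 16.4000

(-1.6794, -7.8093, 0.1155, 16.4000)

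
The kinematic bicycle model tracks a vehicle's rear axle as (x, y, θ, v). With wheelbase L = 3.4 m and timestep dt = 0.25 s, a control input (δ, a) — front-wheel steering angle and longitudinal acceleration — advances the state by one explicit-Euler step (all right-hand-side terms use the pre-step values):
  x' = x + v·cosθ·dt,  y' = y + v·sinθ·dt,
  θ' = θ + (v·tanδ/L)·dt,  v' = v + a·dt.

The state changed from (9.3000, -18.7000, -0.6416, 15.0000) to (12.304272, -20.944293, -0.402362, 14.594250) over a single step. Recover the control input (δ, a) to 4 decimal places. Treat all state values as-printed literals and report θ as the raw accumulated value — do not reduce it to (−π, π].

δ = 0.2136, a = -1.6230

a = (v'−v)/dt = (-0.405750)/0.25 = -1.6230
Δθ = θ'−θ = 0.239238;  (v·dt/L) = 15.0000·0.25/3.4 = 1.102941
tan δ = Δθ·L/(v·dt) = 0.216909  →  δ = 0.2136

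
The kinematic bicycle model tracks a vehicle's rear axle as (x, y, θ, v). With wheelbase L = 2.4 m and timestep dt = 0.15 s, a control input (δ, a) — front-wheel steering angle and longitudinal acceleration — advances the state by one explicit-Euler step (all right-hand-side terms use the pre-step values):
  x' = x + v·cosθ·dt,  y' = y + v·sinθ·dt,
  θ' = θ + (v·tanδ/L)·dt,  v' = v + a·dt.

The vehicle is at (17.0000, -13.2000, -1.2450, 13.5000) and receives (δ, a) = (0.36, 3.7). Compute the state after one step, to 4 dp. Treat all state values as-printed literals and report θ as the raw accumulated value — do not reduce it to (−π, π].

x' = 17.0000 + 13.5000·cos(-1.2450)·0.15 = 17.6481
y' = -13.2000 + 13.5000·sin(-1.2450)·0.15 = -15.1185
θ' = -1.2450 + (13.5000/2.4)·tan(0.36)·0.15 = -0.9274
v' = 13.5000 + 3.7000·0.15 = 14.0550

(17.6481, -15.1185, -0.9274, 14.0550)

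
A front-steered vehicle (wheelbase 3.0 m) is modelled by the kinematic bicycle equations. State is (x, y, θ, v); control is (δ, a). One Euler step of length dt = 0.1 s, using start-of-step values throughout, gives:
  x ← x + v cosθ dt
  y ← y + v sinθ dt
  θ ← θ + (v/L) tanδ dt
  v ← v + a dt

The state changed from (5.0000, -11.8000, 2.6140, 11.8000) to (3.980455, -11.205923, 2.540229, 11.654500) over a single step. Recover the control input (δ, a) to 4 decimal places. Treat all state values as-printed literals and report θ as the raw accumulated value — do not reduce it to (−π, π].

a = (v'−v)/dt = (-0.145500)/0.1 = -1.4550
Δθ = θ'−θ = -0.073771;  (v·dt/L) = 11.8000·0.1/3.0 = 0.393333
tan δ = Δθ·L/(v·dt) = -0.187553  →  δ = -0.1854

δ = -0.1854, a = -1.4550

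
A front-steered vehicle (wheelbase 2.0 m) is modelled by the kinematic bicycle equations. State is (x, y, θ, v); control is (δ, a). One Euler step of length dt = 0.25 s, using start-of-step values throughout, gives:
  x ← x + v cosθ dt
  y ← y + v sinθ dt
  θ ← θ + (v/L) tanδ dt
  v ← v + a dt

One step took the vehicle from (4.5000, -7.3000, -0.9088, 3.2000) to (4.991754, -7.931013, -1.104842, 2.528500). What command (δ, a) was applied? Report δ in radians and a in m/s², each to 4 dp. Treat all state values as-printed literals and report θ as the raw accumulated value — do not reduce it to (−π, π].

δ = -0.4557, a = -2.6860

a = (v'−v)/dt = (-0.671500)/0.25 = -2.6860
Δθ = θ'−θ = -0.196042;  (v·dt/L) = 3.2000·0.25/2.0 = 0.400000
tan δ = Δθ·L/(v·dt) = -0.490105  →  δ = -0.4557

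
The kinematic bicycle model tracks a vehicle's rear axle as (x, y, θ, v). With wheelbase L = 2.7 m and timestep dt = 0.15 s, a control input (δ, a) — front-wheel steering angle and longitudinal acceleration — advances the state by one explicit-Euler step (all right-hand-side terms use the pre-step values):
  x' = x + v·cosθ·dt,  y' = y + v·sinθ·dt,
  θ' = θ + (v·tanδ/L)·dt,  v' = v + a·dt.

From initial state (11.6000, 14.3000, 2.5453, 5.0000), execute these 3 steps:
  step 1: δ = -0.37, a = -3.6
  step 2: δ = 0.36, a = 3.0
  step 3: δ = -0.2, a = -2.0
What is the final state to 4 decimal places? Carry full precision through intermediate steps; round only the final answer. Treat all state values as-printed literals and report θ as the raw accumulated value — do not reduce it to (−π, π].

after step 1 (δ=-0.37, a=-3.6): (10.979433, 14.721184, 2.437560, 4.460000)
after step 2 (δ=0.36, a=3.0): (10.469495, 15.154226, 2.530824, 4.910000)
after step 3 (δ=-0.2, a=-2.0): (9.866149, 15.576606, 2.475530, 4.610000)

(9.8661, 15.5766, 2.4755, 4.6100)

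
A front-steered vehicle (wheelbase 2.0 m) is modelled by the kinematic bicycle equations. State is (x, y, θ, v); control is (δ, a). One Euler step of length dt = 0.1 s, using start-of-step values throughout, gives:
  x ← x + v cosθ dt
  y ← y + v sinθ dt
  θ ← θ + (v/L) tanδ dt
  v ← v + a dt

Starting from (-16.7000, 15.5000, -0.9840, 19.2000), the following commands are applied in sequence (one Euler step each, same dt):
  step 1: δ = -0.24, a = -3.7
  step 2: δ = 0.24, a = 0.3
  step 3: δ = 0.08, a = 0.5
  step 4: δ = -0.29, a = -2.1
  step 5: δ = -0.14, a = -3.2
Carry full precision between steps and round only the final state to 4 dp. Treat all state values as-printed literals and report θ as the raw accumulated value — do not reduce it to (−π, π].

(-12.1084, 7.3224, -1.3268, 18.3800)

after step 1 (δ=-0.24, a=-3.7): (-15.636903, 13.901180, -1.218928, 18.830000)
after step 2 (δ=0.24, a=0.3): (-14.987923, 12.133550, -0.988527, 18.860000)
after step 3 (δ=0.08, a=0.5): (-13.950773, 10.558331, -0.912926, 18.910000)
after step 4 (δ=-0.29, a=-2.1): (-12.794553, 9.061990, -1.195075, 18.700000)
after step 5 (δ=-0.14, a=-3.2): (-12.108369, 7.322435, -1.326837, 18.380000)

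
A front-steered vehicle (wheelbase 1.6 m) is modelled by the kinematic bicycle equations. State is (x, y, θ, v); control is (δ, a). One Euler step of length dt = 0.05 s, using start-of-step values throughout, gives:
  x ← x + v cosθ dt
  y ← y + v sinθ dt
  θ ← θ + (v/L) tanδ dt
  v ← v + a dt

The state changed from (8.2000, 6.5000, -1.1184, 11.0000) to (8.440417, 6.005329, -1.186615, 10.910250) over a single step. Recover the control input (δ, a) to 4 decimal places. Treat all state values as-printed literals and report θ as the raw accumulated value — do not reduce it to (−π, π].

δ = -0.1959, a = -1.7950

a = (v'−v)/dt = (-0.089750)/0.05 = -1.7950
Δθ = θ'−θ = -0.068215;  (v·dt/L) = 11.0000·0.05/1.6 = 0.343750
tan δ = Δθ·L/(v·dt) = -0.198444  →  δ = -0.1959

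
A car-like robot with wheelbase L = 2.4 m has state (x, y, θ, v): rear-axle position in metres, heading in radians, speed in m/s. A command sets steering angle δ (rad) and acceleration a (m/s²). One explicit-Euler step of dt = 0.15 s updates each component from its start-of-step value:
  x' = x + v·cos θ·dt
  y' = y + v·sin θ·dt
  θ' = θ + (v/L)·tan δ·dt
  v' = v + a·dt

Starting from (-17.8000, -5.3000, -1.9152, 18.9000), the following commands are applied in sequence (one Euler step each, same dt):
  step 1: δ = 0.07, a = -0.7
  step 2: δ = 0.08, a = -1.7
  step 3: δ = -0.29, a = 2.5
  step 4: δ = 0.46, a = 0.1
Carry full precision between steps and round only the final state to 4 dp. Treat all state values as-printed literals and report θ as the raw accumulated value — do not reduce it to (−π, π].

after step 1 (δ=0.07, a=-0.7): (-18.757196, -7.968520, -1.832377, 18.795000)
after step 2 (δ=0.08, a=-1.7): (-19.486277, -10.691866, -1.738201, 18.540000)
after step 3 (δ=-0.29, a=2.5): (-19.949658, -13.433989, -2.083987, 18.915000)
after step 4 (δ=0.46, a=0.1): (-21.342633, -15.905751, -1.498274, 18.930000)

(-21.3426, -15.9058, -1.4983, 18.9300)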